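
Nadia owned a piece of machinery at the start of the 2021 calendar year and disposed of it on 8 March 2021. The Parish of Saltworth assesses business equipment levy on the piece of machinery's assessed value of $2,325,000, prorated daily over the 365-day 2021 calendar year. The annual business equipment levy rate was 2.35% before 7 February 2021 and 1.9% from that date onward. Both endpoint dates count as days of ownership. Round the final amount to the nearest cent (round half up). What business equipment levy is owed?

1 January – 6 February 2021: 37 days at 2.35% → $2,325,000 × 2.35% × 37/365 = $5,538.5959
7 February – 8 March 2021: 30 days at 1.9% → $2,325,000 × 1.9% × 30/365 = $3,630.8219
Total = $9,169.4178

$9,169.42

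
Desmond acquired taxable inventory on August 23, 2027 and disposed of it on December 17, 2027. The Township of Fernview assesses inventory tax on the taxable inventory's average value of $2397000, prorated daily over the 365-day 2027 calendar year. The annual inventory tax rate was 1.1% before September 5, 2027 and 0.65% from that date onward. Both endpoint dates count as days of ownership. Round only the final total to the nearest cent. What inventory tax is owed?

$5378.47

August 23 – September 4, 2027: 13 days at 1.1% → $2397000 × 1.1% × 13/365 = $939.0986
September 5 – December 17, 2027: 104 days at 0.65% → $2397000 × 0.65% × 104/365 = $4439.3753
Total = $5378.4740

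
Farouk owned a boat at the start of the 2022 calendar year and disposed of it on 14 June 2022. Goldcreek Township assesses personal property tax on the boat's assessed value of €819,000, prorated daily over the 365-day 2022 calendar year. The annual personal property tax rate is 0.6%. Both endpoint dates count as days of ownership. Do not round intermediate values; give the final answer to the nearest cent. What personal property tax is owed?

Days held (1 January – 14 June 2022): 165 out of 365
Tax = €819,000 × 0.6% × 165/365 = €2,221.3973

€2,221.40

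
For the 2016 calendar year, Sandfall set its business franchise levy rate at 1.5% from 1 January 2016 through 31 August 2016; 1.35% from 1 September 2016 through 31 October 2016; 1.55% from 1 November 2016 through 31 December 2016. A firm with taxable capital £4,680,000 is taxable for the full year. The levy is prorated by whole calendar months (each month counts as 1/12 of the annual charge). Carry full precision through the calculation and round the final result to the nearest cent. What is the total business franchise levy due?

£69,420.00

1 January – 31 August 2016: 8 months at 1.5% → £4,680,000 × 1.5% × 8/12 = £46,800.0000
1 September – 31 October 2016: 2 months at 1.35% → £4,680,000 × 1.35% × 2/12 = £10,530.0000
1 November – 31 December 2016: 2 months at 1.55% → £4,680,000 × 1.55% × 2/12 = £12,090.0000
Total = £69,420.0000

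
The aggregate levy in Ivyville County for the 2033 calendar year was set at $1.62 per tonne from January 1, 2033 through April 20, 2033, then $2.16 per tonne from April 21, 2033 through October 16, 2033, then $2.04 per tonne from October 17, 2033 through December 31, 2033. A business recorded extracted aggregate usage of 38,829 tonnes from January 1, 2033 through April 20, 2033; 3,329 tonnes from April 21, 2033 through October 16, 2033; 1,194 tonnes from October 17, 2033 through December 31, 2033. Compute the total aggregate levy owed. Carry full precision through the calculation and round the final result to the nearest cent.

$72529.38

January 1 – April 20, 2033: 38,829 tonnes at $1.62/tonne → $62902.98
April 21 – October 16, 2033: 3,329 tonnes at $2.16/tonne → $7190.64
October 17 – December 31, 2033: 1,194 tonnes at $2.04/tonne → $2435.76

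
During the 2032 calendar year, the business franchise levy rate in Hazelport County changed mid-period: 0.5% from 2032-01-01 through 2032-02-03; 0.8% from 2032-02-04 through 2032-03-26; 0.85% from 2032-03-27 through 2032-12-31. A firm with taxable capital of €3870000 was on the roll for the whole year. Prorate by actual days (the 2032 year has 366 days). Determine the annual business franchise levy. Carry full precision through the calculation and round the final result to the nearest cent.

2032-01-01 to 2032-02-03: 34 days at 0.5% → €3870000 × 0.5% × 34/366 = €1797.5410
2032-02-04 to 2032-03-26: 52 days at 0.8% → €3870000 × 0.8% × 52/366 = €4398.6885
2032-03-27 to 2032-12-31: 280 days at 0.85% → €3870000 × 0.85% × 280/366 = €25165.5738
Total = €31361.8033

€31361.80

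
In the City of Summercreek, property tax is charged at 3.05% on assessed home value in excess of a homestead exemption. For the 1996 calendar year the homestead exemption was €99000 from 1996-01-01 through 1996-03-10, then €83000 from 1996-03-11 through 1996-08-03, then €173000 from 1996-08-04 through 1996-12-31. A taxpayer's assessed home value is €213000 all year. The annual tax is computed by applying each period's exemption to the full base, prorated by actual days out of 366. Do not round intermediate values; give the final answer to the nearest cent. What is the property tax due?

€2746.67

1996-01-01 to 1996-03-10: 70 days, exemption €99000 → (€213000 − €99000) × 3.05% × 70/366 = €665.0000
1996-03-11 to 1996-08-03: 146 days, exemption €83000 → (€213000 − €83000) × 3.05% × 146/366 = €1581.6667
1996-08-04 to 1996-12-31: 150 days, exemption €173000 → (€213000 − €173000) × 3.05% × 150/366 = €500.0000
Total = €2746.6667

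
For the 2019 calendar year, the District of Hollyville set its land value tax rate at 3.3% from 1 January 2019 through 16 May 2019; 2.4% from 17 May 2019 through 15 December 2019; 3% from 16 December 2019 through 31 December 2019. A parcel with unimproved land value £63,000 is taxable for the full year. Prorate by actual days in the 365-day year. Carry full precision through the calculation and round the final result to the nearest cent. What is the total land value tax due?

1 January – 16 May 2019: 136 days at 3.3% → £63,000 × 3.3% × 136/365 = £774.6411
17 May – 15 December 2019: 213 days at 2.4% → £63,000 × 2.4% × 213/365 = £882.3452
16 December – 31 December 2019: 16 days at 3% → £63,000 × 3% × 16/365 = £82.8493
Total = £1,739.8356

£1,739.84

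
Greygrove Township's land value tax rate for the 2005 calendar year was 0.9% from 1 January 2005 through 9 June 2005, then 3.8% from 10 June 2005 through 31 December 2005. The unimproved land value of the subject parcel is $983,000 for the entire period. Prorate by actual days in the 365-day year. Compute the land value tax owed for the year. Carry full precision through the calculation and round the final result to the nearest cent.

$24,857.78

1 January – 9 June 2005: 160 days at 0.9% → $983,000 × 0.9% × 160/365 = $3,878.1370
10 June – 31 December 2005: 205 days at 3.8% → $983,000 × 3.8% × 205/365 = $20,979.6438
Total = $24,857.7808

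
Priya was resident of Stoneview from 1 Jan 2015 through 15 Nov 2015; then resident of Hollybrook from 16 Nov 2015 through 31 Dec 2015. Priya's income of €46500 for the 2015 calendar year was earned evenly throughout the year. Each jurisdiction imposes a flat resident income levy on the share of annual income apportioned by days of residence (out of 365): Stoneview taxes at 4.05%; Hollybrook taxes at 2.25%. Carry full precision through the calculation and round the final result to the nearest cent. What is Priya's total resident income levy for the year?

€1777.77

Stoneview, 1 Jan – 15 Nov 2015: 319 days → €46500 × 4.05% × 319/365 = €1645.9089
Hollybrook, 16 Nov – 31 Dec 2015: 46 days → €46500 × 2.25% × 46/365 = €131.8562
Total = €1777.7651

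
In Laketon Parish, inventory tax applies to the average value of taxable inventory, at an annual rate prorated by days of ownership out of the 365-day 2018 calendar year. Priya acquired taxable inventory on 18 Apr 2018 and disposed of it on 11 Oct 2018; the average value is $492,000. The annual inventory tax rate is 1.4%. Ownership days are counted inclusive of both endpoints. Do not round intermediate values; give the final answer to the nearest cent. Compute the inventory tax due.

Days held (18 Apr – 11 Oct 2018): 177 out of 365
Tax = $492,000 × 1.4% × 177/365 = $3,340.2082

$3,340.21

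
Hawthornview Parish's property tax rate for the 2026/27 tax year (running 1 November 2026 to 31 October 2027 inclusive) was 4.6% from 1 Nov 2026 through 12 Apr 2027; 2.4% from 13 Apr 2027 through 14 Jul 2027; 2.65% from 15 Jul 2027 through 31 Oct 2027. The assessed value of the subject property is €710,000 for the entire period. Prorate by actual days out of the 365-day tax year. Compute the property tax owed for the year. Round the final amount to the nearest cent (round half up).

€24,545.58

1 Nov 2026 – 12 Apr 2027: 163 days at 4.6% → €710,000 × 4.6% × 163/365 = €14,585.1507
13 Apr – 14 Jul 2027: 93 days at 2.4% → €710,000 × 2.4% × 93/365 = €4,341.6986
15 Jul – 31 Oct 2027: 109 days at 2.65% → €710,000 × 2.65% × 109/365 = €5,618.7260
Total = €24,545.5753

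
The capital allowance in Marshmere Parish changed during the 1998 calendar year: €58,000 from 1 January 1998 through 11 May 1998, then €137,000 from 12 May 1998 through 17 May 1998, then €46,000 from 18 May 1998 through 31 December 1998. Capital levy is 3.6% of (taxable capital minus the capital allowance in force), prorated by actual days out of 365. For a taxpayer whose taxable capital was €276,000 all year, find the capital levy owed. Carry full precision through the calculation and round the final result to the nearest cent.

1 January – 11 May 1998: 131 days, exemption €58,000 → (€276,000 − €58,000) × 3.6% × 131/365 = €2,816.6795
12 May – 17 May 1998: 6 days, exemption €137,000 → (€276,000 − €137,000) × 3.6% × 6/365 = €82.2575
18 May – 31 December 1998: 228 days, exemption €46,000 → (€276,000 − €46,000) × 3.6% × 228/365 = €5,172.1644
Total = €8,071.1014

€8,071.10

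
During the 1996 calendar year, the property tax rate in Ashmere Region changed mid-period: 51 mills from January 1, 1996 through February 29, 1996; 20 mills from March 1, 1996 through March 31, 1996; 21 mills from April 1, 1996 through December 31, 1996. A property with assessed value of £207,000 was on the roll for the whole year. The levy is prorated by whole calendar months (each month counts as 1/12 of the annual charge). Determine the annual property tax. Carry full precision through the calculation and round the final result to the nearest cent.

January 1 – February 29, 1996: 2 months at 51 mills → £207,000 × 5.1% × 2/12 = £1,759.5000
March 1 – March 31, 1996: 1 month at 20 mills → £207,000 × 2% × 1/12 = £345.0000
April 1 – December 31, 1996: 9 months at 21 mills → £207,000 × 2.1% × 9/12 = £3,260.2500
Total = £5,364.7500

£5,364.75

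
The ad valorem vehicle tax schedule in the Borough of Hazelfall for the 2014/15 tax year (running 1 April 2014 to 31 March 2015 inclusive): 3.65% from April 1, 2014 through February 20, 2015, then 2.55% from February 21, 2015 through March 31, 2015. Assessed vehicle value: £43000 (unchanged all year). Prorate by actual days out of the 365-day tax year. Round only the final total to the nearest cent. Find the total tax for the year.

April 1, 2014 – February 20, 2015: 326 days at 3.65% → £43000 × 3.65% × 326/365 = £1401.8000
February 21 – March 31, 2015: 39 days at 2.55% → £43000 × 2.55% × 39/365 = £117.1603
Total = £1518.9603

£1518.96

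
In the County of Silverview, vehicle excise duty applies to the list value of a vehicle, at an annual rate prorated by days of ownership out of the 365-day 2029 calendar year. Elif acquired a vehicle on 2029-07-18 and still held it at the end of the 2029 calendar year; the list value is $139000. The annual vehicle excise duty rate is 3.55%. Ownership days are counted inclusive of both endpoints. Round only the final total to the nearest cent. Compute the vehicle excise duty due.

Days held (2029-07-18 to 2029-12-31): 167 out of 365
Tax = $139000 × 3.55% × 167/365 = $2257.7027

$2257.70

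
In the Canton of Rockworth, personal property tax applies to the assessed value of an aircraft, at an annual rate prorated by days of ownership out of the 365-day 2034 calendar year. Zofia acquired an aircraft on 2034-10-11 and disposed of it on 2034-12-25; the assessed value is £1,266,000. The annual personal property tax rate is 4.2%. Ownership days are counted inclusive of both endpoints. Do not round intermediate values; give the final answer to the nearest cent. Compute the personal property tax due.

Days held (2034-10-11 to 2034-12-25): 76 out of 365
Tax = £1,266,000 × 4.2% × 76/365 = £11,071.4301

£11,071.43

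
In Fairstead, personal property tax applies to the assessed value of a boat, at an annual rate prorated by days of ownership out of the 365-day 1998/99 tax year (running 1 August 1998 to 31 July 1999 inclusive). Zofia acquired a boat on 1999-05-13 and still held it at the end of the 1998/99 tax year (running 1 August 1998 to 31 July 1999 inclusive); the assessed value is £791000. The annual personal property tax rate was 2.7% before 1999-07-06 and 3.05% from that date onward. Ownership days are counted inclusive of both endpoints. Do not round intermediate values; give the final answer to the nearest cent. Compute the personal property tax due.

1999-05-13 to 1999-07-05: 54 days at 2.7% → £791000 × 2.7% × 54/365 = £3159.6658
1999-07-06 to 1999-07-31: 26 days at 3.05% → £791000 × 3.05% × 26/365 = £1718.5288
Total = £4878.1945

£4878.19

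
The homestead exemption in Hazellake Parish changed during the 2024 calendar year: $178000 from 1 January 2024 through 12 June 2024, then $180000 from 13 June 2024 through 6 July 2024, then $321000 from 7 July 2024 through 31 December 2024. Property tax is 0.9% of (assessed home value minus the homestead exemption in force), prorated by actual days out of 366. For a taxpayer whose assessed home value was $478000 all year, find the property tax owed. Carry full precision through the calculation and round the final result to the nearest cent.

1 January – 12 June 2024: 164 days, exemption $178000 → ($478000 − $178000) × 0.9% × 164/366 = $1209.8361
13 June – 6 July 2024: 24 days, exemption $180000 → ($478000 − $180000) × 0.9% × 24/366 = $175.8689
7 July – 31 December 2024: 178 days, exemption $321000 → ($478000 − $321000) × 0.9% × 178/366 = $687.1967
Total = $2072.9016

$2072.90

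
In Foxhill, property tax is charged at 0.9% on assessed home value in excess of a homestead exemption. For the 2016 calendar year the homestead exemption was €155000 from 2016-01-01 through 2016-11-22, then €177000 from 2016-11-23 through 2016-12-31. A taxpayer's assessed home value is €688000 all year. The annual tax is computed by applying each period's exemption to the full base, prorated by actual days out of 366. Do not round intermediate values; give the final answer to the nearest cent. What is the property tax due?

€4775.90

2016-01-01 to 2016-11-22: 327 days, exemption €155000 → (€688000 − €155000) × 0.9% × 327/366 = €4285.8443
2016-11-23 to 2016-12-31: 39 days, exemption €177000 → (€688000 − €177000) × 0.9% × 39/366 = €490.0574
Total = €4775.9016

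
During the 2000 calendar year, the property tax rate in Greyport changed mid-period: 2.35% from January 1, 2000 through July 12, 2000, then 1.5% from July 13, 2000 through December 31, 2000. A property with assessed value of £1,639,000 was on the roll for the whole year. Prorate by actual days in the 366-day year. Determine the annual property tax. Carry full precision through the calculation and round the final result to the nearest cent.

January 1 – July 12, 2000: 194 days at 2.35% → £1,639,000 × 2.35% × 194/366 = £20,415.8497
July 13 – December 31, 2000: 172 days at 1.5% → £1,639,000 × 1.5% × 172/366 = £11,553.6066
Total = £31,969.4563

£31,969.46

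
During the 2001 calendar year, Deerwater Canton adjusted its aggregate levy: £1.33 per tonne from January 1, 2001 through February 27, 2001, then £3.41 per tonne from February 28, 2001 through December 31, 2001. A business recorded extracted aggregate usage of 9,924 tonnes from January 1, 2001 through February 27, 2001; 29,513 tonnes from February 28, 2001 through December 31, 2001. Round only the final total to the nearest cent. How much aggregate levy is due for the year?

£113838.25

January 1 – February 27, 2001: 9,924 tonnes at £1.33/tonne → £13198.92
February 28 – December 31, 2001: 29,513 tonnes at £3.41/tonne → £100639.33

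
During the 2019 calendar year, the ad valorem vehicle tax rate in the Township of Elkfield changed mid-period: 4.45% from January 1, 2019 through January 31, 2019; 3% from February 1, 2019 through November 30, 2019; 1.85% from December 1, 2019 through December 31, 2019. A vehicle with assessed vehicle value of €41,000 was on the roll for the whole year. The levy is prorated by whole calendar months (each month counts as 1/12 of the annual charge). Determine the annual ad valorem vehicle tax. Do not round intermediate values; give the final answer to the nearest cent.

€1,240.25

January 1 – January 31, 2019: 1 month at 4.45% → €41,000 × 4.45% × 1/12 = €152.0417
February 1 – November 30, 2019: 10 months at 3% → €41,000 × 3% × 10/12 = €1,025.0000
December 1 – December 31, 2019: 1 month at 1.85% → €41,000 × 1.85% × 1/12 = €63.2083
Total = €1,240.2500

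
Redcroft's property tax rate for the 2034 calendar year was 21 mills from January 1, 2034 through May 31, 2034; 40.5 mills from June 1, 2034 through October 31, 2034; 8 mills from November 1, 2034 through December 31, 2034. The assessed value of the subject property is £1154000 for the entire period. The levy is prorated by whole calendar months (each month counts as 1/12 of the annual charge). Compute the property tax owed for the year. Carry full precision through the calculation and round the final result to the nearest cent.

January 1 – May 31, 2034: 5 months at 21 mills → £1154000 × 2.1% × 5/12 = £10097.5000
June 1 – October 31, 2034: 5 months at 40.5 mills → £1154000 × 4.05% × 5/12 = £19473.7500
November 1 – December 31, 2034: 2 months at 8 mills → £1154000 × 0.8% × 2/12 = £1538.6667
Total = £31109.9167

£31109.92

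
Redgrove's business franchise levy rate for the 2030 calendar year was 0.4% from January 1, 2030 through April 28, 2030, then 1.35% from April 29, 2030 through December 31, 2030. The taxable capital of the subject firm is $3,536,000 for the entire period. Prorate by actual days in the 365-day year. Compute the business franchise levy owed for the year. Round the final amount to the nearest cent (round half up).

$36,876.12

January 1 – April 28, 2030: 118 days at 0.4% → $3,536,000 × 0.4% × 118/365 = $4,572.5808
April 29 – December 31, 2030: 247 days at 1.35% → $3,536,000 × 1.35% × 247/365 = $32,303.5397
Total = $36,876.1205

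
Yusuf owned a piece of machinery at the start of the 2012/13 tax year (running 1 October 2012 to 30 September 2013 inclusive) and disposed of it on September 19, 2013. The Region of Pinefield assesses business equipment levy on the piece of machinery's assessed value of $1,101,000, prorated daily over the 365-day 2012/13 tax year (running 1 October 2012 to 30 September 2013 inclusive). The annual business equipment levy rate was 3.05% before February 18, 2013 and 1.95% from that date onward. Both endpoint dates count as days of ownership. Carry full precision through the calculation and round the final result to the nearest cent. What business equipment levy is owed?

$25,467.79

October 1, 2012 – February 17, 2013: 140 days at 3.05% → $1,101,000 × 3.05% × 140/365 = $12,880.1918
February 18 – September 19, 2013: 214 days at 1.95% → $1,101,000 × 1.95% × 214/365 = $12,587.5973
Total = $25,467.7890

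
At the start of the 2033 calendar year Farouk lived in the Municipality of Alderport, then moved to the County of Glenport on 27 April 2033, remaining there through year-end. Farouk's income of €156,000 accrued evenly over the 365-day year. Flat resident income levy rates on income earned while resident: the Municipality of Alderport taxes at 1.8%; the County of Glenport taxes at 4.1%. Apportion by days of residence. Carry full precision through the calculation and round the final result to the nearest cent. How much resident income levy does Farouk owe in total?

€5,255.70

The Municipality of Alderport, 1 January – 26 April 2033: 116 days → €156,000 × 1.8% × 116/365 = €892.4055
The County of Glenport, 27 April – 31 December 2033: 249 days → €156,000 × 4.1% × 249/365 = €4,363.2986
Total = €5,255.7041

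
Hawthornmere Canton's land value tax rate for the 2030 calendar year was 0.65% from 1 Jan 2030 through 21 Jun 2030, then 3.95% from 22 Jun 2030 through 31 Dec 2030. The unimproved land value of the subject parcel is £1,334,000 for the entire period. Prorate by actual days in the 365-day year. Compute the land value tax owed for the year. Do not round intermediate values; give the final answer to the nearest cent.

1 Jan – 21 Jun 2030: 172 days at 0.65% → £1,334,000 × 0.65% × 172/365 = £4,086.0603
22 Jun – 31 Dec 2030: 193 days at 3.95% → £1,334,000 × 3.95% × 193/365 = £27,862.3260
Total = £31,948.3863

£31,948.39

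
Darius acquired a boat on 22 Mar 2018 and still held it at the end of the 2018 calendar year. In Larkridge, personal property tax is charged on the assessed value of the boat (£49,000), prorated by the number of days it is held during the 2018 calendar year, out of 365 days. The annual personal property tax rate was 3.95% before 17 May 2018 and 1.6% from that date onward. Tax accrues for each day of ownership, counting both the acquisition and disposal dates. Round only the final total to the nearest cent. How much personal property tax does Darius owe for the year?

£788.83

22 Mar – 16 May 2018: 56 days at 3.95% → £49,000 × 3.95% × 56/365 = £296.9534
17 May – 31 Dec 2018: 229 days at 1.6% → £49,000 × 1.6% × 229/365 = £491.8795
Total = £788.8329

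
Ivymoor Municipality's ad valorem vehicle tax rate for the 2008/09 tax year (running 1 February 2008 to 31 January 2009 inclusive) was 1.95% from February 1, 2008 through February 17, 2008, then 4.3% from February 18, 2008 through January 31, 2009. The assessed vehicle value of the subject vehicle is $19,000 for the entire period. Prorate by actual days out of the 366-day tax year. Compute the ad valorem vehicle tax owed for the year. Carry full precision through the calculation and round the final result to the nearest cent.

February 1 – February 17, 2008: 17 days at 1.95% → $19,000 × 1.95% × 17/366 = $17.2090
February 18, 2008 – January 31, 2009: 349 days at 4.3% → $19,000 × 4.3% × 349/366 = $779.0519
Total = $796.2609

$796.26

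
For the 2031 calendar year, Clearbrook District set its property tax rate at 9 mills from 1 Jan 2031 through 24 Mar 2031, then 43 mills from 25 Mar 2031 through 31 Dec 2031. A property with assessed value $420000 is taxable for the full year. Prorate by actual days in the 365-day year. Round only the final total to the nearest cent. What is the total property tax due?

$14812.77

1 Jan – 24 Mar 2031: 83 days at 9 mills → $420000 × 0.9% × 83/365 = $859.5616
25 Mar – 31 Dec 2031: 282 days at 43 mills → $420000 × 4.3% × 282/365 = $13953.2055
Total = $14812.7671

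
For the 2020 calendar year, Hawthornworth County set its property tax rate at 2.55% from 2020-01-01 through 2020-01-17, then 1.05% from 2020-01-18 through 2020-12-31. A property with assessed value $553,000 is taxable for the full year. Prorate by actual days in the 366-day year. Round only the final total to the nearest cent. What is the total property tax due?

$6,191.79

2020-01-01 to 2020-01-17: 17 days at 2.55% → $553,000 × 2.55% × 17/366 = $654.9877
2020-01-18 to 2020-12-31: 349 days at 1.05% → $553,000 × 1.05% × 349/366 = $5,536.7992
Total = $6,191.7869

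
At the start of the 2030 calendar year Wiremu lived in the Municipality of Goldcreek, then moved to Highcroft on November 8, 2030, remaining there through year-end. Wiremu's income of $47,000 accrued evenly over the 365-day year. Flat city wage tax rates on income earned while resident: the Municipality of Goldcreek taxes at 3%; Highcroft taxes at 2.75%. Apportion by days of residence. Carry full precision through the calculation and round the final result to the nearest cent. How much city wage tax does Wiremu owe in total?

$1,392.62

The Municipality of Goldcreek, January 1 – November 7, 2030: 311 days → $47,000 × 3% × 311/365 = $1,201.3973
Highcroft, November 8 – December 31, 2030: 54 days → $47,000 × 2.75% × 54/365 = $191.2192
Total = $1,392.6164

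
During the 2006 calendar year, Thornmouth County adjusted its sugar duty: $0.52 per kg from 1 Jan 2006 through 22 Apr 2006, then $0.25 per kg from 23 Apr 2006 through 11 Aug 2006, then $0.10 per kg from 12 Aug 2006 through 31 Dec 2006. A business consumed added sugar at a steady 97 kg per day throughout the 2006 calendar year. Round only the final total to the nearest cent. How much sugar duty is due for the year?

$9,718.43

1 Jan – 22 Apr 2006: 112 days × 97 kg/day = 10,864 kg at $0.52/kg → $5,649.28
23 Apr – 11 Aug 2006: 111 days × 97 kg/day = 10,767 kg at $0.25/kg → $2,691.75
12 Aug – 31 Dec 2006: 142 days × 97 kg/day = 13,774 kg at $0.10/kg → $1,377.40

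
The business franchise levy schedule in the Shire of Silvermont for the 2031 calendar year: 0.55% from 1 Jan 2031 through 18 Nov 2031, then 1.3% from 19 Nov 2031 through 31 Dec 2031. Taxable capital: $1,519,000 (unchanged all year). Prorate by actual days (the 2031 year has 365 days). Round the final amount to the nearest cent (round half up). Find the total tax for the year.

1 Jan – 18 Nov 2031: 322 days at 0.55% → $1,519,000 × 0.55% × 322/365 = $7,370.2712
19 Nov – 31 Dec 2031: 43 days at 1.3% → $1,519,000 × 1.3% × 43/365 = $2,326.3589
Total = $9,696.6301

$9,696.63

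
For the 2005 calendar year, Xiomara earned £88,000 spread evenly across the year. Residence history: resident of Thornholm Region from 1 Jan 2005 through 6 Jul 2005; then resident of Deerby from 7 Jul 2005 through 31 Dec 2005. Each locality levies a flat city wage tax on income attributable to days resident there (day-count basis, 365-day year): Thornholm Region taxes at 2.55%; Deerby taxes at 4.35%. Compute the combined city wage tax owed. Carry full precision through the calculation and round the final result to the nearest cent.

Thornholm Region, 1 Jan – 6 Jul 2005: 187 days → £88,000 × 2.55% × 187/365 = £1,149.6658
Deerby, 7 Jul – 31 Dec 2005: 178 days → £88,000 × 4.35% × 178/365 = £1,866.8055
Total = £3,016.4712

£3,016.47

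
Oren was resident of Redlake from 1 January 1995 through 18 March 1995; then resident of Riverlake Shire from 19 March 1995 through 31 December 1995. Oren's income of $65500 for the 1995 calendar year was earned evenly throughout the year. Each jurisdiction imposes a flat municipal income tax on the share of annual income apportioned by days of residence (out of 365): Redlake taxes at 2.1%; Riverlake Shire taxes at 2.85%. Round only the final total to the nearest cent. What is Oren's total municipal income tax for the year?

$1763.12

Redlake, 1 January – 18 March 1995: 77 days → $65500 × 2.1% × 77/365 = $290.1740
Riverlake Shire, 19 March – 31 December 1995: 288 days → $65500 × 2.85% × 288/365 = $1472.9425
Total = $1763.1164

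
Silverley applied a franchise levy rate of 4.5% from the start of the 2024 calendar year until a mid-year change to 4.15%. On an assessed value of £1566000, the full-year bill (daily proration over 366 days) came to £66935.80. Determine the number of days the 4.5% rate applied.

130 days

Let d = days at the first rate; then 366 − d days at the second rate.
£1566000 × [4.5%·d + 4.15%·(366−d)] / 366 = £66935.80
Solving gives d = 130, so the new rate took effect on 10 May 2024.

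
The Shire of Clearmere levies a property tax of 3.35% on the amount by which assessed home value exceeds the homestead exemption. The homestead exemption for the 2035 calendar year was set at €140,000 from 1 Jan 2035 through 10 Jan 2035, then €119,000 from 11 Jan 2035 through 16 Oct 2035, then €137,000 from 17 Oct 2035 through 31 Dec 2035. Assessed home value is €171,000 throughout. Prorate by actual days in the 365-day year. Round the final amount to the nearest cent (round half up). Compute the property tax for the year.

1 Jan – 10 Jan 2035: 10 days, exemption €140,000 → (€171,000 − €140,000) × 3.35% × 10/365 = €28.4521
11 Jan – 16 Oct 2035: 279 days, exemption €119,000 → (€171,000 − €119,000) × 3.35% × 279/365 = €1,331.5562
17 Oct – 31 Dec 2035: 76 days, exemption €137,000 → (€171,000 − €137,000) × 3.35% × 76/365 = €237.1616
Total = €1,597.1699

€1,597.17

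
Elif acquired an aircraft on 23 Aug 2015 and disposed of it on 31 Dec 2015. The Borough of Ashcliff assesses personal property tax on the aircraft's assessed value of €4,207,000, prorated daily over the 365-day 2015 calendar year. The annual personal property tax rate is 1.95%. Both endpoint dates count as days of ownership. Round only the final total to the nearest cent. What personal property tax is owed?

Days held (23 Aug – 31 Dec 2015): 131 out of 365
Tax = €4,207,000 × 1.95% × 131/365 = €29,443.2370

€29,443.24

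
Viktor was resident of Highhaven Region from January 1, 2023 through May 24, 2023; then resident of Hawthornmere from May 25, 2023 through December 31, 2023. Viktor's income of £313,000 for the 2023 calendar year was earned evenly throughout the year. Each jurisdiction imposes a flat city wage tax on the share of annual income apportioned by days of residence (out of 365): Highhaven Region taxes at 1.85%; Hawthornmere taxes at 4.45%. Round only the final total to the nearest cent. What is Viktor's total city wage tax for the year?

£10,717.89

Highhaven Region, January 1 – May 24, 2023: 144 days → £313,000 × 1.85% × 144/365 = £2,284.4712
Hawthornmere, May 25 – December 31, 2023: 221 days → £313,000 × 4.45% × 221/365 = £8,433.4205
Total = £10,717.8918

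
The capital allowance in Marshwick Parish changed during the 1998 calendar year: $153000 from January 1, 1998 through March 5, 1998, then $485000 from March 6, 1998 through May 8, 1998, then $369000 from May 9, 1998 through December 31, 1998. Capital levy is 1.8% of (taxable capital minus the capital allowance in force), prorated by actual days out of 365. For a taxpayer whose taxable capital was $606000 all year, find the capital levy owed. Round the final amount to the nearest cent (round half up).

January 1 – March 5, 1998: 64 days, exemption $153000 → ($606000 − $153000) × 1.8% × 64/365 = $1429.7425
March 6 – May 8, 1998: 64 days, exemption $485000 → ($606000 − $485000) × 1.8% × 64/365 = $381.8959
May 9 – December 31, 1998: 237 days, exemption $369000 → ($606000 − $369000) × 1.8% × 237/365 = $2769.9781
Total = $4581.6164

$4581.62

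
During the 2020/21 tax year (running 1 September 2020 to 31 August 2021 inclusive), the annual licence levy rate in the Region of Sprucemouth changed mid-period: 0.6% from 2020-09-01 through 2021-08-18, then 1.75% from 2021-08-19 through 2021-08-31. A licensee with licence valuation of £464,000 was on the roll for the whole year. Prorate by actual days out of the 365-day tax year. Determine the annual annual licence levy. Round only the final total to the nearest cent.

2020-09-01 to 2021-08-18: 352 days at 0.6% → £464,000 × 0.6% × 352/365 = £2,684.8438
2021-08-19 to 2021-08-31: 13 days at 1.75% → £464,000 × 1.75% × 13/365 = £289.2055
Total = £2,974.0493

£2,974.05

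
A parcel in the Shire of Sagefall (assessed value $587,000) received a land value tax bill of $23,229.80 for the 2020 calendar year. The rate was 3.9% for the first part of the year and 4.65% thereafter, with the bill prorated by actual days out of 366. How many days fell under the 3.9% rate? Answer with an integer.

Let d = days at the first rate; then 366 − d days at the second rate.
$587,000 × [3.9%·d + 4.65%·(366−d)] / 366 = $23,229.80
Solving gives d = 338, so the new rate took effect on December 4, 2020.

338 days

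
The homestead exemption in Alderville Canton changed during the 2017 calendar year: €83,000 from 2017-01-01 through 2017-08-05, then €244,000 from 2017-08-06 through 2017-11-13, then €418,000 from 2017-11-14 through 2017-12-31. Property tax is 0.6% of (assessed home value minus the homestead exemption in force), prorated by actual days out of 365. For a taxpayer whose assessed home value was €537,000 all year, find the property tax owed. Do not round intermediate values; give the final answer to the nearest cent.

2017-01-01 to 2017-08-05: 217 days, exemption €83,000 → (€537,000 − €83,000) × 0.6% × 217/365 = €1,619.4740
2017-08-06 to 2017-11-13: 100 days, exemption €244,000 → (€537,000 − €244,000) × 0.6% × 100/365 = €481.6438
2017-11-14 to 2017-12-31: 48 days, exemption €418,000 → (€537,000 − €418,000) × 0.6% × 48/365 = €93.8959
Total = €2,195.0137

€2,195.01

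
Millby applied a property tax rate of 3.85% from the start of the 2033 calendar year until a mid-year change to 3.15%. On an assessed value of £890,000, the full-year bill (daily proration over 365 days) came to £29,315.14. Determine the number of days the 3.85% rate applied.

75 days

Let d = days at the first rate; then 365 − d days at the second rate.
£890,000 × [3.85%·d + 3.15%·(365−d)] / 365 = £29,315.14
Solving gives d = 75, so the new rate took effect on March 17, 2033.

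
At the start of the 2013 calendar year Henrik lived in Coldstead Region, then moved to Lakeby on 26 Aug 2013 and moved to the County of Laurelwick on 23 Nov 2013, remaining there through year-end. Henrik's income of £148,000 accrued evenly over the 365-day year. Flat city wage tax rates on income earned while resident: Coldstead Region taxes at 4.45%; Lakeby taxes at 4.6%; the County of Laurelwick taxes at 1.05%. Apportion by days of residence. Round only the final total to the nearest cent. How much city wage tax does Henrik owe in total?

£6,102.47

Coldstead Region, 1 Jan – 25 Aug 2013: 237 days → £148,000 × 4.45% × 237/365 = £4,276.3890
Lakeby, 26 Aug – 22 Nov 2013: 89 days → £148,000 × 4.6% × 89/365 = £1,660.0329
The County of Laurelwick, 23 Nov – 31 Dec 2013: 39 days → £148,000 × 1.05% × 39/365 = £166.0438
Total = £6,102.4658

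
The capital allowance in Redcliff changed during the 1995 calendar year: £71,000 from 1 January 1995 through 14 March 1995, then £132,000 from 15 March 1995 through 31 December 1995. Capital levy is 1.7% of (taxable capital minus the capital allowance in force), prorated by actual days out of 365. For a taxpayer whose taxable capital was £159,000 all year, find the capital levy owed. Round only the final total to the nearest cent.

1 January – 14 March 1995: 73 days, exemption £71,000 → (£159,000 − £71,000) × 1.7% × 73/365 = £299.2000
15 March – 31 December 1995: 292 days, exemption £132,000 → (£159,000 − £132,000) × 1.7% × 292/365 = £367.2000
Total = £666.4000

£666.40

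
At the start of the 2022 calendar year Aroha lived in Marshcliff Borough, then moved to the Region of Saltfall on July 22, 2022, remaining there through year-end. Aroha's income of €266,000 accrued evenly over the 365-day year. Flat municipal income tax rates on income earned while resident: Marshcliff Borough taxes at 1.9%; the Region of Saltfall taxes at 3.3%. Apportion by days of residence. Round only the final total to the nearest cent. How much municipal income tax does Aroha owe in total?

Marshcliff Borough, January 1 – July 21, 2022: 202 days → €266,000 × 1.9% × 202/365 = €2,797.0082
The Region of Saltfall, July 22 – December 31, 2022: 163 days → €266,000 × 3.3% × 163/365 = €3,920.0384
Total = €6,717.0466

€6,717.05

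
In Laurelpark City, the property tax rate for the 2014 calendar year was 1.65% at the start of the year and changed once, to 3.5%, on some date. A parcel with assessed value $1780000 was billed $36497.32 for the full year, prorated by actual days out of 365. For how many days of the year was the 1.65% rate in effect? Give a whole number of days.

286 days

Let d = days at the first rate; then 365 − d days at the second rate.
$1780000 × [1.65%·d + 3.5%·(365−d)] / 365 = $36497.32
Solving gives d = 286, so the new rate took effect on 14 October 2014.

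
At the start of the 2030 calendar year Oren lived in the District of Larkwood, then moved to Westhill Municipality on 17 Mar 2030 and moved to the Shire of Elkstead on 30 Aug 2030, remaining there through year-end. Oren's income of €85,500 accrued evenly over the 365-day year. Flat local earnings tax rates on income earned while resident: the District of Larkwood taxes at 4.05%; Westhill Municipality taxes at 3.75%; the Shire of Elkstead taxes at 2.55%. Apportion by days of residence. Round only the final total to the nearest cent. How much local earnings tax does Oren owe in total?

The District of Larkwood, 1 Jan – 16 Mar 2030: 75 days → €85,500 × 4.05% × 75/365 = €711.5240
Westhill Municipality, 17 Mar – 29 Aug 2030: 166 days → €85,500 × 3.75% × 166/365 = €1,458.1849
The Shire of Elkstead, 30 Aug – 31 Dec 2030: 124 days → €85,500 × 2.55% × 124/365 = €740.6877
Total = €2,910.3966

€2,910.40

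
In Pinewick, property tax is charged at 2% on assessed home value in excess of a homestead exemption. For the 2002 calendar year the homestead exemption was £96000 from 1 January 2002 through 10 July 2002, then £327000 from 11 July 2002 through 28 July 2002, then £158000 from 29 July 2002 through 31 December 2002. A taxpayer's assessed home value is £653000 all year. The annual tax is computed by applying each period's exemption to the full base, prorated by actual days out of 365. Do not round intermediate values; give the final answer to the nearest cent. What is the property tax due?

1 January – 10 July 2002: 191 days, exemption £96000 → (£653000 − £96000) × 2% × 191/365 = £5829.4247
11 July – 28 July 2002: 18 days, exemption £327000 → (£653000 − £327000) × 2% × 18/365 = £321.5342
29 July – 31 December 2002: 156 days, exemption £158000 → (£653000 − £158000) × 2% × 156/365 = £4231.2329
Total = £10382.1918

£10382.19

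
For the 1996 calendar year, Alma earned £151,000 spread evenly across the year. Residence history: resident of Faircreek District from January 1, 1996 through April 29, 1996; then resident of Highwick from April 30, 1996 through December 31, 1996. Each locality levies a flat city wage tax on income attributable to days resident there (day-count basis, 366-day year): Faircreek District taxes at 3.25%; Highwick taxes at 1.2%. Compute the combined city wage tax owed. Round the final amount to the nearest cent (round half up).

£2,826.92

Faircreek District, January 1 – April 29, 1996: 120 days → £151,000 × 3.25% × 120/366 = £1,609.0164
Highwick, April 30 – December 31, 1996: 246 days → £151,000 × 1.2% × 246/366 = £1,217.9016
Total = £2,826.9180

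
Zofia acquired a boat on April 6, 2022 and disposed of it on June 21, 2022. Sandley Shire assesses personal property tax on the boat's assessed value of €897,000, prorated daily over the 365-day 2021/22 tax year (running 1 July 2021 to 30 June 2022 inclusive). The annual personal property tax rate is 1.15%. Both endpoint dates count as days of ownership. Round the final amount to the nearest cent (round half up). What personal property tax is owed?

Days held (April 6 – June 21, 2022): 77 out of 365
Tax = €897,000 × 1.15% × 77/365 = €2,176.1466

€2,176.15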